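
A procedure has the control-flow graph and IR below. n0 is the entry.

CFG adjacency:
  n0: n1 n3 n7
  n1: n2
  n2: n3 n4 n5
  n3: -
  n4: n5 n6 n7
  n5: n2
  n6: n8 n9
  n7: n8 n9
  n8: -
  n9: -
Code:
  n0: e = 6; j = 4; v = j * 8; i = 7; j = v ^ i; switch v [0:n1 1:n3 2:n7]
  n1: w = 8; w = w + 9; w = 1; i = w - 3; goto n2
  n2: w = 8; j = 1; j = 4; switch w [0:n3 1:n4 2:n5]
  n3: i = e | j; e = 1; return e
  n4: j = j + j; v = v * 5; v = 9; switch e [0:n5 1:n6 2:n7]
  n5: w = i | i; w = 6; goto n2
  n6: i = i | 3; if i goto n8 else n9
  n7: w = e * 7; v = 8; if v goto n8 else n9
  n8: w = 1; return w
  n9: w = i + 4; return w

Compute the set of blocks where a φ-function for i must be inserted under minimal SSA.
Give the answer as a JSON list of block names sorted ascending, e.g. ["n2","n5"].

Answer: ["n3", "n7", "n8", "n9"]

Analysis:
idom tree: n1←n0 n2←n1 n3←n0 n4←n2 n5←n2 n6←n4 n7←n0 n8←n0 n9←n0
Dom∩ at merges:
  n2: preds {n1,n5}: {n0,n1} ∩ {n0,n1,n2,n5} = {n0,n1}; idom=n1
  n3: preds {n0,n2}: {n0} ∩ {n0,n1,n2} = {n0}; idom=n0
  n5: preds {n2,n4}: {n0,n1,n2} ∩ {n0,n1,n2,n4} = {n0,n1,n2}; idom=n2
  n7: preds {n0,n4}: {n0} ∩ {n0,n1,n2,n4} = {n0}; idom=n0
  n8: preds {n6,n7}: {n0,n1,n2,n4,n6} ∩ {n0,n7} = {n0}; idom=n0
  n9: preds {n6,n7}: {n0,n1,n2,n4,n6} ∩ {n0,n7} = {n0}; idom=n0

DF walk-up:
  join n2 pred n1: · stop@n1
  join n2 pred n5: n5→n2 stop@n1
  join n3 pred n0: · stop@n0
  join n3 pred n2: n2→n1 stop@n0
  join n5 pred n2: · stop@n2
  join n5 pred n4: n4 stop@n2
  join n7 pred n0: · stop@n0
  join n7 pred n4: n4→n2→n1 stop@n0
  join n8 pred n6: n6→n4→n2→n1 stop@n0
  join n8 pred n7: n7 stop@n0
  join n9 pred n6: n6→n4→n2→n1 stop@n0
  join n9 pred n7: n7 stop@n0
  n0 → ∅
  n1 → {n3,n7,n8,n9}
  n2 → {n2,n3,n7,n8,n9}
  n3 → ∅
  n4 → {n5,n7,n8,n9}
  n5 → {n2}
  n6 → {n8,n9}
  n7 → {n8,n9}
  n8 → ∅
  n9 → ∅

φ for i: defs {n0,n1,n3,n6}
  DF⁺ = {n3,n7,n8,n9}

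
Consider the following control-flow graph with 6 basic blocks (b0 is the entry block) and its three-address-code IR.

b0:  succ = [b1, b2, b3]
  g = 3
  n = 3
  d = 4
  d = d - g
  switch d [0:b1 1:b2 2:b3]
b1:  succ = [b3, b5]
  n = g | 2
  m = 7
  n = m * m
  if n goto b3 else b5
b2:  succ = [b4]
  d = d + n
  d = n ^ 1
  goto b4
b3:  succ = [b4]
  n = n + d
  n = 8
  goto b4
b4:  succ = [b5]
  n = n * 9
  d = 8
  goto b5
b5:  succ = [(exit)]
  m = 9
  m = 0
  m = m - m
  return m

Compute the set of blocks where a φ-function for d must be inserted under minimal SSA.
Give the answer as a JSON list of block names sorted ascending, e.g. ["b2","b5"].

idom tree: b1←b0 b2←b0 b3←b0 b4←b0 b5←b0
Dom∩ at merges:
  b3: preds {b0,b1}: {b0} ∩ {b0,b1} = {b0}; idom=b0
  b4: preds {b2,b3}: {b0,b2} ∩ {b0,b3} = {b0}; idom=b0
  b5: preds {b1,b4}: {b0,b1} ∩ {b0,b4} = {b0}; idom=b0

Frontier:
  b3←b0: walk · to b0
  b3←b1: walk b1 to b0
  b4←b2: walk b2 to b0
  b4←b3: walk b3 to b0
  b5←b1: walk b1 to b0
  b5←b4: walk b4 to b0
  b0 → ∅
  b1 → {b3,b5}
  b2 → {b4}
  b3 → {b4}
  b4 → {b5}
  b5 → ∅

φ for d: defs {b0,b2,b4}
  DF⁺ = {b4,b5}

Answer: ["b4", "b5"]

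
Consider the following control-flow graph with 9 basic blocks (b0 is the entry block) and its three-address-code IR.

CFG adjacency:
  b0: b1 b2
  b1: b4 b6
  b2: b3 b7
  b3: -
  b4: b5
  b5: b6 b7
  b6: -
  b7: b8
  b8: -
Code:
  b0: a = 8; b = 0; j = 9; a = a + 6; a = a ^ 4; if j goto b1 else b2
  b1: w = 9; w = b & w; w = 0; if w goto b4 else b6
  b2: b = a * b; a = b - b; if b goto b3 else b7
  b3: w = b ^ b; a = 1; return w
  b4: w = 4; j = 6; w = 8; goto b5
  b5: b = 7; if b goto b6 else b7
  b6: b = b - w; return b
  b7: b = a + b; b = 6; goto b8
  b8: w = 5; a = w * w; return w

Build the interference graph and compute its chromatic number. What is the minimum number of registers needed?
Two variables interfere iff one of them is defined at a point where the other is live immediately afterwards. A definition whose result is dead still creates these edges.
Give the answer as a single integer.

Answer: 3

Derivation:
Per-block:
  b0 def {a,b,j} use ∅
  b1 def {w} use {b}
  b2 def {a,b} use {a,b}
  b3 def {a,w} use {b}
  b4 def {j,w} use ∅
  b5 def {b} use ∅
  b6 def {b} use {b,w}
  b7 def {b} use {a,b}
  b8 def {a,w} use ∅

Liveness:
  b0: in=∅ out={a,b}
  b1: in={a,b} out={a,b,w}
  b2: in={a,b} out={a,b}
  b3: in={b} out=∅
  b4: in={a} out={a,w}
  b5: in={a,w} out={a,b,w}
  b6: in={b,w} out=∅
  b7: in={a,b} out=∅
  b8: in=∅ out=∅

Conflict graph:
  a — {b,j,w}
  b — {a,j,w}
  j — {a,b}
  w — {a,b}

Registers:
  clique {a,b,j} ⇒ need ≥ 3
  assign a→R0 b→R1 j→R2 w→R2 — no edge inside a register ⇒ χ ≤ 3
  χ = 3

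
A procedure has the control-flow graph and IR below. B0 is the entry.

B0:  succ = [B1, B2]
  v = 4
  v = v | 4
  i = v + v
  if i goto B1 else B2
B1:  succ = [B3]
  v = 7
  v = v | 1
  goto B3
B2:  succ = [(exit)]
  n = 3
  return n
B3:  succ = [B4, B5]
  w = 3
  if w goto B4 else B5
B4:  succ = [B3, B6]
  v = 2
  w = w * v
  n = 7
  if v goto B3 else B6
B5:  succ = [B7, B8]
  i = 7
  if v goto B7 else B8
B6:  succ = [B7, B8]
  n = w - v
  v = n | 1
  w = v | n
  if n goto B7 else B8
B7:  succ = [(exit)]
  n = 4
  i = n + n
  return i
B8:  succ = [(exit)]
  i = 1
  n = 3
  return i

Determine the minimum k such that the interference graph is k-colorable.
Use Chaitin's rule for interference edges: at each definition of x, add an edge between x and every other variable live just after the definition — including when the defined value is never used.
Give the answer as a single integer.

Answer: 3

Working:
def/use:
  B0: {i,v} / ∅
  B1: {v} / ∅
  B2: {n} / ∅
  B3: {w} / ∅
  B4: {n,v,w} / {w}
  B5: {i} / {v}
  B6: {n,v,w} / {v,w}
  B7: {i,n} / ∅
  B8: {i,n} / ∅

Backward fixpoint:
  live B0: ∅→∅
  live B1: ∅→{v}
  live B2: ∅→∅
  live B3: {v}→{v,w}
  live B4: {w}→{v,w}
  live B5: {v}→∅
  live B6: {v,w}→∅
  live B7: ∅→∅
  live B8: ∅→∅

Interference:
  i: {n,v}
  n: {i,v,w}
  v: {i,n,w}
  w: {n,v}

Colouring:
  {i,n,v} pairwise interfere (3-clique) ⇒ χ ≥ 3
  assign i→R2 n→R0 v→R1 w→R2 — no edge inside a register ⇒ χ ≤ 3
  χ = 3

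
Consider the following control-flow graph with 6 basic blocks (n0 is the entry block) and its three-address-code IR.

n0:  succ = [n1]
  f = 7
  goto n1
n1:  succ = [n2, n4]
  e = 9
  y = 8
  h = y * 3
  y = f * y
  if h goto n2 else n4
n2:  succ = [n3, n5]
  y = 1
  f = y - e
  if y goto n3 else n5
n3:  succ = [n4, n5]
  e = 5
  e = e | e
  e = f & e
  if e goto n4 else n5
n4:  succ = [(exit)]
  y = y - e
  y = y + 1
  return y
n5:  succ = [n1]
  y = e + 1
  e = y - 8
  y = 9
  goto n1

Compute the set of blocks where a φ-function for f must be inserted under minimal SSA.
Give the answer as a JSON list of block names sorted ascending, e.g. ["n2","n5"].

idom tree: n1←n0 n2←n1 n3←n2 n4←n1 n5←n2
Dom∩ at merges:
  n1: preds {n0,n5}: {n0} ∩ {n0,n1,n2,n5} = {n0}; idom=n0
  n4: preds {n1,n3}: {n0,n1} ∩ {n0,n1,n2,n3} = {n0,n1}; idom=n1
  n5: preds {n2,n3}: {n0,n1,n2} ∩ {n0,n1,n2,n3} = {n0,n1,n2}; idom=n2

DF walk-up:
  join n1 pred n0: · stop@n0
  join n1 pred n5: n5→n2→n1 stop@n0
  join n4 pred n1: · stop@n1
  join n4 pred n3: n3→n2 stop@n1
  join n5 pred n2: · stop@n2
  join n5 pred n3: n3 stop@n2
  n0: DF=∅
  n1: DF={n1}
  n2: DF={n1,n4}
  n3: DF={n4,n5}
  n4: DF=∅
  n5: DF={n1}

φ for f: defs {n0,n2}
  DF⁺ = {n1,n4}

Answer: ["n1", "n4"]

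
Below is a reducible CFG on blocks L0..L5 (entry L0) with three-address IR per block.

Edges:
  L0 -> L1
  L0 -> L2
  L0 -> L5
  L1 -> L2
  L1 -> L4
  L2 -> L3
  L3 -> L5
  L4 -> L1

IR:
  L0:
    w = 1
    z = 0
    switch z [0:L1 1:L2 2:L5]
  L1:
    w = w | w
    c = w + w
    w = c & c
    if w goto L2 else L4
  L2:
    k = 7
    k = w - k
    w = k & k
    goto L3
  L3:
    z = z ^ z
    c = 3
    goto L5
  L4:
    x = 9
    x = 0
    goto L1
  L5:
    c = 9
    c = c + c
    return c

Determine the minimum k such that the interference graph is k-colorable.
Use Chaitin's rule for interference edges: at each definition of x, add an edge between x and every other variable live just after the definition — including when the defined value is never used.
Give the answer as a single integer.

Block summaries:
  L0 def {w,z} use ∅
  L1 def {c,w} use {w}
  L2 def {k,w} use {w}
  L3 def {c,z} use {z}
  L4 def {x} use ∅
  L5 def {c} use ∅

Liveness:
  L0 li=∅ lo={w,z}
  L1 li={w,z} lo={w,z}
  L2 li={w,z} lo={z}
  L3 li={z} lo=∅
  L4 li={w,z} lo={w,z}
  L5 li=∅ lo=∅

Conflict graph:
  c: {z}
  k: {w,z}
  w: {k,x,z}
  x: {w,z}
  z: {c,k,w,x}

Chromatic number:
  {k,w,z} pairwise interfere (3-clique) ⇒ χ ≥ 3
  3-colouring: R0={z}  R1={c,w}  R2={k,x}
  χ = 3

Answer: 3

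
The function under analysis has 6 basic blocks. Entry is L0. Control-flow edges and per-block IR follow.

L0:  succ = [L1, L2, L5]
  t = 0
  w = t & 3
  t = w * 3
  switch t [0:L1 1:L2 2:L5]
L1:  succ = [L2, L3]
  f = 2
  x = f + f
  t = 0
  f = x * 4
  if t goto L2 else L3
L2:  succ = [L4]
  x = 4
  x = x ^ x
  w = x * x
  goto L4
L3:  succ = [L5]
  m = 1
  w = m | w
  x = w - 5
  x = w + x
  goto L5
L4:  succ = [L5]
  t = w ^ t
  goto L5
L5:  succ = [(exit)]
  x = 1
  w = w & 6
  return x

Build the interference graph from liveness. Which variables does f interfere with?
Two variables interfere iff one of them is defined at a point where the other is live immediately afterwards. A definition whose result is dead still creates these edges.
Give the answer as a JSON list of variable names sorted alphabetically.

def/use:
  L0: def={t,w} ue=∅
  L1: def={f,t,x} ue=∅
  L2: def={w,x} ue=∅
  L3: def={m,w,x} ue={w}
  L4: def={t} ue={t,w}
  L5: def={w,x} ue={w}

Backward fixpoint:
  L0 li=∅ lo={t,w}
  L1 li={w} lo={t,w}
  L2 li={t} lo={t,w}
  L3 li={w} lo={w}
  L4 li={t,w} lo={w}
  L5 li={w} lo=∅

Interference:
  f: {t,w}
  m: {w}
  t: {f,w,x}
  w: {f,m,t,x}
  x: {t,w}

N(f) = ["t", "w"]

Answer: ["t", "w"]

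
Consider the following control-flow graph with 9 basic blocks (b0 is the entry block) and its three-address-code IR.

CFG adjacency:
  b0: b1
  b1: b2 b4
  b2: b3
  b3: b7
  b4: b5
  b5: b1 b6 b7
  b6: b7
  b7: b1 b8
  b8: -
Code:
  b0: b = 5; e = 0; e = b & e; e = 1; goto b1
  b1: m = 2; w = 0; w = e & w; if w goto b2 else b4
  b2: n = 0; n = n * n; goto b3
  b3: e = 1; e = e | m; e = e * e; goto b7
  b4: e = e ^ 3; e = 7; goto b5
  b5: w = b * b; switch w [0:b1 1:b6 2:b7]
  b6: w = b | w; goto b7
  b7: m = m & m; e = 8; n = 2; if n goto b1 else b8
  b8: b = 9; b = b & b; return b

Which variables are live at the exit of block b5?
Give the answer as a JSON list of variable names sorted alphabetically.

Answer: ["b", "e", "m", "w"]

Working:
Block summaries:
  b0: {b,e} / ∅
  b1: {m,w} / {e}
  b2: {n} / ∅
  b3: {e} / {m}
  b4: {e} / {e}
  b5: {w} / {b}
  b6: {w} / {b,w}
  b7: {e,m,n} / {m}
  b8: {b} / ∅

Live sets:
  live b0: ∅→{b,e}
  live b1: {b,e}→{b,e,m}
  live b2: {b,m}→{b,m}
  live b3: {b,m}→{b,m}
  live b4: {b,e,m}→{b,e,m}
  live b5: {b,e,m}→{b,e,m,w}
  live b6: {b,m,w}→{b,m}
  live b7: {b,m}→{b,e}
  live b8: ∅→∅

live-out(b5) = ["b", "e", "m", "w"]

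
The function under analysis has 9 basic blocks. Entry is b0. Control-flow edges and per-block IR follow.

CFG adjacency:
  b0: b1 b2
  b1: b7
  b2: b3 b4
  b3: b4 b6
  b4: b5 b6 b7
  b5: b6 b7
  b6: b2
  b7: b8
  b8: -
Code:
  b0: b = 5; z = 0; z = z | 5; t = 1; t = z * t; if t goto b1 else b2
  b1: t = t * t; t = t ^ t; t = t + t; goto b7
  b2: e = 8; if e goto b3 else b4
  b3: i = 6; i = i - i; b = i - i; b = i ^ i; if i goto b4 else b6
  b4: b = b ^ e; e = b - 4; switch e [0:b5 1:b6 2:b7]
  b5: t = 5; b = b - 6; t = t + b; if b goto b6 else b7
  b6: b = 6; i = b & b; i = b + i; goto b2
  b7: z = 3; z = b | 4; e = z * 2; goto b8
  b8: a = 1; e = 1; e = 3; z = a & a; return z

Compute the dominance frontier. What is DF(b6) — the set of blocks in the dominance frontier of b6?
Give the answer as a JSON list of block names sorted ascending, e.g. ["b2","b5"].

Answer: ["b2"]

Derivation:
idom tree: b1←b0 b2←b0 b3←b2 b4←b2 b5←b4 b6←b2 b7←b0 b8←b7
Join-block Dom:
  b2: preds {b0,b6}: {b0} ∩ {b0,b2,b6} = {b0}; idom=b0
  b4: preds {b2,b3}: {b0,b2} ∩ {b0,b2,b3} = {b0,b2}; idom=b2
  b6: preds {b3,b4,b5}: {b0,b2,b3} ∩ {b0,b2,b4} ∩ {b0,b2,b4,b5} = {b0,b2}; idom=b2
  b7: preds {b1,b4,b5}: {b0,b1} ∩ {b0,b2,b4} ∩ {b0,b2,b4,b5} = {b0}; idom=b0

DF walk-up:
  b2←b0: walk · to b0
  b2←b6: walk b6→b2 to b0
  b4←b2: walk · to b2
  b4←b3: walk b3 to b2
  b6←b3: walk b3 to b2
  b6←b4: walk b4 to b2
  b6←b5: walk b5→b4 to b2
  b7←b1: walk b1 to b0
  b7←b4: walk b4→b2 to b0
  b7←b5: walk b5→b4→b2 to b0
  b0 → ∅
  b1 → {b7}
  b2 → {b2,b7}
  b3 → {b4,b6}
  b4 → {b6,b7}
  b5 → {b6,b7}
  b6 → {b2}
  b7 → ∅
  b8 → ∅

DF(b6) = ["b2"]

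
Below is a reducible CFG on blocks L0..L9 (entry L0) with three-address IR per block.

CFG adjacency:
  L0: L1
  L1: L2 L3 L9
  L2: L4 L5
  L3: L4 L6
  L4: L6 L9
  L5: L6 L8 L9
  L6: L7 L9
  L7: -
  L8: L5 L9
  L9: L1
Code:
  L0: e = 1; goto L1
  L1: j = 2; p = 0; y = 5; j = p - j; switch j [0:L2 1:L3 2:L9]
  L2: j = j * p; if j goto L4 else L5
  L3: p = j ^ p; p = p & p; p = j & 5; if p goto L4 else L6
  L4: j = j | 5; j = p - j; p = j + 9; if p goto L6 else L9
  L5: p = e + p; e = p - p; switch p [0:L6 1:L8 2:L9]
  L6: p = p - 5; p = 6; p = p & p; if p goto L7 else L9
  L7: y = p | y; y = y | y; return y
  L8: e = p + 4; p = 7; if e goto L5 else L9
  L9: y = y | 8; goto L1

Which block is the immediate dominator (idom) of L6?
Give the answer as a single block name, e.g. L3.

Answer: L1

Working:
idom tree: L1←L0 L2←L1 L3←L1 L4←L1 L5←L2 L6←L1 L7←L6 L8←L5 L9←L1
Join-block Dom:
  L1: preds {L0,L9}: {L0} ∩ {L0,L1,L9} = {L0}; idom=L0
  L4: preds {L2,L3}: {L0,L1,L2} ∩ {L0,L1,L3} = {L0,L1}; idom=L1
  L5: preds {L2,L8}: {L0,L1,L2} ∩ {L0,L1,L2,L5,L8} = {L0,L1,L2}; idom=L2
  L6: preds {L3,L4,L5}: {L0,L1,L3} ∩ {L0,L1,L4} ∩ {L0,L1,L2,L5} = {L0,L1}; idom=L1
  L9: preds {L1,L4,L5,L6,L8}: {L0,L1} ∩ {L0,L1,L4} ∩ {L0,L1,L2,L5} ∩ {L0,L1,L6} ∩ {L0,L1,L2,L5,L8} = {L0,L1}; idom=L1

idom(L6) = L1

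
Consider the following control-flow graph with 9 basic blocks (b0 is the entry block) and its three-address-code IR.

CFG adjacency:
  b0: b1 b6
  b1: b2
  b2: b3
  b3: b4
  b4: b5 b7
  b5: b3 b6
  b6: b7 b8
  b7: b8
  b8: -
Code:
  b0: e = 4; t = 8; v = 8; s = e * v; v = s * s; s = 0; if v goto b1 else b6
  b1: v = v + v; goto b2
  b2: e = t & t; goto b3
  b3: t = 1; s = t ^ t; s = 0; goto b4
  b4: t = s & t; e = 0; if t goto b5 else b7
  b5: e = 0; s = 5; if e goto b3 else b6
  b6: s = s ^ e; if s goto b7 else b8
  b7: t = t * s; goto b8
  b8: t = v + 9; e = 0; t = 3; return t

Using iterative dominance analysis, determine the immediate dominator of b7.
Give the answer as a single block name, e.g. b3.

Answer: b0

Derivation:
idom tree: b1←b0 b2←b1 b3←b2 b4←b3 b5←b4 b6←b0 b7←b0 b8←b0
Dom∩ at merges:
  b3: preds {b2,b5}: {b0,b1,b2} ∩ {b0,b1,b2,b3,b4,b5} = {b0,b1,b2}; idom=b2
  b6: preds {b0,b5}: {b0} ∩ {b0,b1,b2,b3,b4,b5} = {b0}; idom=b0
  b7: preds {b4,b6}: {b0,b1,b2,b3,b4} ∩ {b0,b6} = {b0}; idom=b0
  b8: preds {b6,b7}: {b0,b6} ∩ {b0,b7} = {b0}; idom=b0

idom(b7) = b0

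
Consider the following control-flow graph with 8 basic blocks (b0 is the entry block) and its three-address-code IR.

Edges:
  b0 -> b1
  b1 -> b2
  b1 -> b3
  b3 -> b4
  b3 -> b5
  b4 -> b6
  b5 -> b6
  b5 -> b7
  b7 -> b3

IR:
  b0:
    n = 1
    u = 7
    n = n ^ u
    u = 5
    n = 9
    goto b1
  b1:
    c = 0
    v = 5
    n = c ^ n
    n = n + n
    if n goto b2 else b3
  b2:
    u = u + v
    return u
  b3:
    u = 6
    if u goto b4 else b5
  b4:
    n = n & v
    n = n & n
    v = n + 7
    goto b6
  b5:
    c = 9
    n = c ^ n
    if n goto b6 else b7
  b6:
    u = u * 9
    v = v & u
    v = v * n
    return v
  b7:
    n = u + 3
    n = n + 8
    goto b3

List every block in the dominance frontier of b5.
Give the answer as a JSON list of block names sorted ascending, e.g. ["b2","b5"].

Answer: ["b3", "b6"]

Analysis:
idom tree: b1←b0 b2←b1 b3←b1 b4←b3 b5←b3 b6←b3 b7←b5
Dom at joins:
  b3: preds {b1,b7}: {b0,b1} ∩ {b0,b1,b3,b5,b7} = {b0,b1}; idom=b1
  b6: preds {b4,b5}: {b0,b1,b3,b4} ∩ {b0,b1,b3,b5} = {b0,b1,b3}; idom=b3

DF walk-up:
  join b3 pred b1: · stop@b1
  join b3 pred b7: b7→b5→b3 stop@b1
  join b6 pred b4: b4 stop@b3
  join b6 pred b5: b5 stop@b3
  b0 → ∅
  b1 → ∅
  b2 → ∅
  b3 → {b3}
  b4 → {b6}
  b5 → {b3,b6}
  b6 → ∅
  b7 → {b3}

DF(b5) = ["b3", "b6"]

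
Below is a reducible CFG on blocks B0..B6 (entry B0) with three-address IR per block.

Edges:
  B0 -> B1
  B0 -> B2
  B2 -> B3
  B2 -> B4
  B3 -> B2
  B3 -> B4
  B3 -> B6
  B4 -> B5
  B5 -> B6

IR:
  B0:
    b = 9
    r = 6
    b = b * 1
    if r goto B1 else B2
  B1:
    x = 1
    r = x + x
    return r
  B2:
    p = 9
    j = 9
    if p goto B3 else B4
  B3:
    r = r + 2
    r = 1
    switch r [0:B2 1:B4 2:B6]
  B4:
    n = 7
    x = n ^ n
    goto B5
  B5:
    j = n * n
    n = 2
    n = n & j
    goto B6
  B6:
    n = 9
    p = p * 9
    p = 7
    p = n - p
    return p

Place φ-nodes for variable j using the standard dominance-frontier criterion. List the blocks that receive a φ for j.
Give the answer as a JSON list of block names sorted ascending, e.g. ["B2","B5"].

Answer: ["B2", "B6"]

Working:
idom tree: B1←B0 B2←B0 B3←B2 B4←B2 B5←B4 B6←B2
Dom at joins:
  B2: preds {B0,B3}: {B0} ∩ {B0,B2,B3} = {B0}; idom=B0
  B4: preds {B2,B3}: {B0,B2} ∩ {B0,B2,B3} = {B0,B2}; idom=B2
  B6: preds {B3,B5}: {B0,B2,B3} ∩ {B0,B2,B4,B5} = {B0,B2}; idom=B2

DF walk-up:
  join B2 pred B0: · stop@B0
  join B2 pred B3: B3→B2 stop@B0
  join B4 pred B2: · stop@B2
  join B4 pred B3: B3 stop@B2
  join B6 pred B3: B3 stop@B2
  join B6 pred B5: B5→B4 stop@B2
  B0 → ∅
  B1 → ∅
  B2 → {B2}
  B3 → {B2,B4,B6}
  B4 → {B6}
  B5 → {B6}
  B6 → ∅

φ for j: defs {B2,B5}
  DF⁺ = {B2,B6}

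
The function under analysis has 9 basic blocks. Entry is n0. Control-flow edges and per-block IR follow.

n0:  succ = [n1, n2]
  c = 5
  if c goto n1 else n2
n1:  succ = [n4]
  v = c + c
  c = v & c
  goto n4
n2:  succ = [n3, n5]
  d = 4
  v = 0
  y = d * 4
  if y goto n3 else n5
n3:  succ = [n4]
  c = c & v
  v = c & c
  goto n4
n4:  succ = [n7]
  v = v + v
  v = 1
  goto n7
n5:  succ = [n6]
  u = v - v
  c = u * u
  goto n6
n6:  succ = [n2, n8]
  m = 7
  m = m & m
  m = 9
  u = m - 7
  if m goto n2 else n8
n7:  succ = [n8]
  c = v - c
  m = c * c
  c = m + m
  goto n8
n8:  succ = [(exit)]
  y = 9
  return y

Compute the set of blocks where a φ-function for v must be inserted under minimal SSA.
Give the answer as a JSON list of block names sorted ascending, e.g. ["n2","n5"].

Answer: ["n2", "n4", "n8"]

Working:
idom tree: n1←n0 n2←n0 n3←n2 n4←n0 n5←n2 n6←n5 n7←n4 n8←n0
Dom∩ at merges:
  n2: preds {n0,n6}: {n0} ∩ {n0,n2,n5,n6} = {n0}; idom=n0
  n4: preds {n1,n3}: {n0,n1} ∩ {n0,n2,n3} = {n0}; idom=n0
  n8: preds {n6,n7}: {n0,n2,n5,n6} ∩ {n0,n4,n7} = {n0}; idom=n0

Frontier:
  join n2 pred n0: · stop@n0
  join n2 pred n6: n6→n5→n2 stop@n0
  join n4 pred n1: n1 stop@n0
  join n4 pred n3: n3→n2 stop@n0
  join n8 pred n6: n6→n5→n2 stop@n0
  join n8 pred n7: n7→n4 stop@n0
  DF(n0)=∅
  DF(n1)={n4}
  DF(n2)={n2,n4,n8}
  DF(n3)={n4}
  DF(n4)={n8}
  DF(n5)={n2,n8}
  DF(n6)={n2,n8}
  DF(n7)={n8}
  DF(n8)=∅

φ for v: defs {n1,n2,n3,n4}
  DF⁺ = {n2,n4,n8}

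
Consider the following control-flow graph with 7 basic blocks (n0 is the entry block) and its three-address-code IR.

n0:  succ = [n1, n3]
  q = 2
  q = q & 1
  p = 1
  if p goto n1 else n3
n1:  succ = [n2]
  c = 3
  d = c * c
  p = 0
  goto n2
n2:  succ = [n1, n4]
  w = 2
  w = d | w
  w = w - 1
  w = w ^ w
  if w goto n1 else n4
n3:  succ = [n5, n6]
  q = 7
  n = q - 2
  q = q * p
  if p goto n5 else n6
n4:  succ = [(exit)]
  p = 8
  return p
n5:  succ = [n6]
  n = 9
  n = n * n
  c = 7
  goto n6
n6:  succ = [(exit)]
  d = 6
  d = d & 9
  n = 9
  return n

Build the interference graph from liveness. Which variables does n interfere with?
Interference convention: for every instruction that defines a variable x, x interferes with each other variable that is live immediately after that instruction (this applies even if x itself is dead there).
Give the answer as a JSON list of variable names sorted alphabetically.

Answer: ["p", "q"]

Analysis:
Per-block:
  n0 def {p,q} use ∅
  n1 def {c,d,p} use ∅
  n2 def {w} use {d}
  n3 def {n,q} use {p}
  n4 def {p} use ∅
  n5 def {c,n} use ∅
  n6 def {d,n} use ∅

Live sets:
  live n0: ∅→{p}
  live n1: ∅→{d}
  live n2: {d}→∅
  live n3: {p}→∅
  live n4: ∅→∅
  live n5: ∅→∅
  live n6: ∅→∅

Conflict graph:
  c↔∅
  d↔{p,w}
  n↔{p,q}
  p↔{d,n,q}
  q↔{n,p}
  w↔{d}

N(n) = ["p", "q"]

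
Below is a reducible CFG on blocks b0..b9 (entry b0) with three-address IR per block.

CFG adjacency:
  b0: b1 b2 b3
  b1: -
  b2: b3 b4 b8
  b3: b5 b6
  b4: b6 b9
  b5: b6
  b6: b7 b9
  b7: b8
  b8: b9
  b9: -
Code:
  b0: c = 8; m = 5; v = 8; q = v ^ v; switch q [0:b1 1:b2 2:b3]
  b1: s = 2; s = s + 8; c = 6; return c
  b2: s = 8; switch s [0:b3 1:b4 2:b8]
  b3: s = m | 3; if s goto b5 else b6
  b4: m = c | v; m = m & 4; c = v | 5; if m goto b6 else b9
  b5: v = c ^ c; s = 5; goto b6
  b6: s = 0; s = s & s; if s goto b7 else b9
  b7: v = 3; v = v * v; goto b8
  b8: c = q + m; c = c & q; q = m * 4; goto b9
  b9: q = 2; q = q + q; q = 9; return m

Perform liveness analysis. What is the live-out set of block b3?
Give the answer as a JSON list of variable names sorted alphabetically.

Answer: ["c", "m", "q"]

Analysis:
Per-block:
  b0: def={c,m,q,v} ue=∅
  b1: def={c,s} ue=∅
  b2: def={s} ue=∅
  b3: def={s} ue={m}
  b4: def={c,m} ue={c,v}
  b5: def={s,v} ue={c}
  b6: def={s} ue=∅
  b7: def={v} ue=∅
  b8: def={c,q} ue={m,q}
  b9: def={q} ue={m}

Backward fixpoint:
  b0: in=∅ out={c,m,q,v}
  b1: in=∅ out=∅
  b2: in={c,m,q,v} out={c,m,q,v}
  b3: in={c,m,q} out={c,m,q}
  b4: in={c,q,v} out={m,q}
  b5: in={c,m,q} out={m,q}
  b6: in={m,q} out={m,q}
  b7: in={m,q} out={m,q}
  b8: in={m,q} out={m}
  b9: in={m} out=∅

live-out(b3) = ["c", "m", "q"]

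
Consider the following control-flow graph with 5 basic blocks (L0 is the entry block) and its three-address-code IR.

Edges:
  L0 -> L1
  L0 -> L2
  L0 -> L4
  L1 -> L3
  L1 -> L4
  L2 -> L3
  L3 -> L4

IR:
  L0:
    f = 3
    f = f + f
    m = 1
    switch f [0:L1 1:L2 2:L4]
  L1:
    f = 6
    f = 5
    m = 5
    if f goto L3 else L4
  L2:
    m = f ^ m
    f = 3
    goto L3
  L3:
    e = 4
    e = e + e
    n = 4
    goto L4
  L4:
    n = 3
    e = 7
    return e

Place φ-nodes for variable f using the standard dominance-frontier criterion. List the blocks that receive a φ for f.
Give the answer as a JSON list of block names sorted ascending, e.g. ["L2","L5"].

idom tree: L1←L0 L2←L0 L3←L0 L4←L0
Dom∩ at merges:
  L3: preds {L1,L2}: {L0,L1} ∩ {L0,L2} = {L0}; idom=L0
  L4: preds {L0,L1,L3}: {L0} ∩ {L0,L1} ∩ {L0,L3} = {L0}; idom=L0

Frontier:
  join L3 pred L1: L1 stop@L0
  join L3 pred L2: L2 stop@L0
  join L4 pred L0: · stop@L0
  join L4 pred L1: L1 stop@L0
  join L4 pred L3: L3 stop@L0
  L0: DF=∅
  L1: DF={L3,L4}
  L2: DF={L3}
  L3: DF={L4}
  L4: DF=∅

φ for f: defs {L0,L1,L2}
  DF⁺ = {L3,L4}

Answer: ["L3", "L4"]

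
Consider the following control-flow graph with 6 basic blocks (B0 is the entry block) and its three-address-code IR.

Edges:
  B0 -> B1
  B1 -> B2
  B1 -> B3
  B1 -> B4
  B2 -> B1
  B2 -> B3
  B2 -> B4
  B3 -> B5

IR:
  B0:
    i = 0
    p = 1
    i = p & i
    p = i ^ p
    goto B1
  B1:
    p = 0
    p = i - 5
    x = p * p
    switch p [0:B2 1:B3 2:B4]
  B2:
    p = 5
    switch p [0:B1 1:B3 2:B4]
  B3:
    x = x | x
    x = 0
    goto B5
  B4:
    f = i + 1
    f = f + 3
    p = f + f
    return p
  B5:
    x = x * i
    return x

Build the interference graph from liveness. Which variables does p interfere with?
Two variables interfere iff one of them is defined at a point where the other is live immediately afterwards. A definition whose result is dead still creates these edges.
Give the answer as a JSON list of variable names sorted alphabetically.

Answer: ["i", "x"]

Working:
Block summaries:
  B0: {i,p} / ∅
  B1: {p,x} / {i}
  B2: {p} / ∅
  B3: {x} / {x}
  B4: {f,p} / {i}
  B5: {x} / {i,x}

Liveness:
  B0 li=∅ lo={i}
  B1 li={i} lo={i,x}
  B2 li={i,x} lo={i,x}
  B3 li={i,x} lo={i,x}
  B4 li={i} lo=∅
  B5 li={i,x} lo=∅

Conflict graph:
  f — ∅
  i — {p,x}
  p — {i,x}
  x — {i,p}

N(p) = ["i", "x"]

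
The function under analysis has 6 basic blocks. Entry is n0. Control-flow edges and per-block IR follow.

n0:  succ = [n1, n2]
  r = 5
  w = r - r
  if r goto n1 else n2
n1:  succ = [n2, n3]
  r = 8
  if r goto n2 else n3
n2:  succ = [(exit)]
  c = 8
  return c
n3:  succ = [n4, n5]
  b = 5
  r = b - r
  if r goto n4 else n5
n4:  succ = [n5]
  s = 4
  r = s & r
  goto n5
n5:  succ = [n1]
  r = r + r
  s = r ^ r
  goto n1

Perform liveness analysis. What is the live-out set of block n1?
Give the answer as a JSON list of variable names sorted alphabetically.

Answer: ["r"]

Derivation:
def/use:
  n0 def {r,w} use ∅
  n1 def {r} use ∅
  n2 def {c} use ∅
  n3 def {b,r} use {r}
  n4 def {r,s} use {r}
  n5 def {r,s} use {r}

Backward fixpoint:
  n0 li=∅ lo=∅
  n1 li=∅ lo={r}
  n2 li=∅ lo=∅
  n3 li={r} lo={r}
  n4 li={r} lo={r}
  n5 li={r} lo=∅

live-out(n1) = ["r"]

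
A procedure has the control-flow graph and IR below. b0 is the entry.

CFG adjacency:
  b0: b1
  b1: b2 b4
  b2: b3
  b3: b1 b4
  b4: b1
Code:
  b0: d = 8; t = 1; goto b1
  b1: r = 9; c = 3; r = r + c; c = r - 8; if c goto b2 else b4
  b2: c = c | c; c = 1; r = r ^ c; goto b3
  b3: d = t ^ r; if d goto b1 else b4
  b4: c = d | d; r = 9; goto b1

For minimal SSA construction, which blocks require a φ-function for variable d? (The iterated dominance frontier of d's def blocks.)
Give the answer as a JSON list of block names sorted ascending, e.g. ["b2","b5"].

Answer: ["b1", "b4"]

Derivation:
idom tree: b1←b0 b2←b1 b3←b2 b4←b1
Dom∩ at merges:
  b1: preds {b0,b3,b4}: {b0} ∩ {b0,b1,b2,b3} ∩ {b0,b1,b4} = {b0}; idom=b0
  b4: preds {b1,b3}: {b0,b1} ∩ {b0,b1,b2,b3} = {b0,b1}; idom=b1

Frontier:
  join b1 pred b0: · stop@b0
  join b1 pred b3: b3→b2→b1 stop@b0
  join b1 pred b4: b4→b1 stop@b0
  join b4 pred b1: · stop@b1
  join b4 pred b3: b3→b2 stop@b1
  b0 → ∅
  b1 → {b1}
  b2 → {b1,b4}
  b3 → {b1,b4}
  b4 → {b1}

φ for d: defs {b0,b3}
  DF⁺ = {b1,b4}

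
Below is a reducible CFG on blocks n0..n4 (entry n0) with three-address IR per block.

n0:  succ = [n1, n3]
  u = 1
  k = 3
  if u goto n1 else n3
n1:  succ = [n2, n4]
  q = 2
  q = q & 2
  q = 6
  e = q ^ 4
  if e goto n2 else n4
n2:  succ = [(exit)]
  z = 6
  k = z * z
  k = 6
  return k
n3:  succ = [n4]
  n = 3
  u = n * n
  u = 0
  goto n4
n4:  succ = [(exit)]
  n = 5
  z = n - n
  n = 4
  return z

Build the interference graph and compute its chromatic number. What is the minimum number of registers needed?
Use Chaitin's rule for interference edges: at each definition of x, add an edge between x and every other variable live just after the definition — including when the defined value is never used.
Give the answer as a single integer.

Block summaries:
  n0: def={k,u} ue=∅
  n1: def={e,q} ue=∅
  n2: def={k,z} ue=∅
  n3: def={n,u} ue=∅
  n4: def={n,z} ue=∅

Live sets:
  n0 li=∅ lo=∅
  n1 li=∅ lo=∅
  n2 li=∅ lo=∅
  n3 li=∅ lo=∅
  n4 li=∅ lo=∅

Interfere edges:
  e↔∅
  k↔{u}
  n↔{z}
  q↔∅
  u↔{k}
  z↔{n}

Chromatic number:
  {k,u} pairwise interfere (2-clique) ⇒ χ ≥ 2
  2-colouring: c0={e,k,n,q}  c1={u,z}
  χ = 2

Answer: 2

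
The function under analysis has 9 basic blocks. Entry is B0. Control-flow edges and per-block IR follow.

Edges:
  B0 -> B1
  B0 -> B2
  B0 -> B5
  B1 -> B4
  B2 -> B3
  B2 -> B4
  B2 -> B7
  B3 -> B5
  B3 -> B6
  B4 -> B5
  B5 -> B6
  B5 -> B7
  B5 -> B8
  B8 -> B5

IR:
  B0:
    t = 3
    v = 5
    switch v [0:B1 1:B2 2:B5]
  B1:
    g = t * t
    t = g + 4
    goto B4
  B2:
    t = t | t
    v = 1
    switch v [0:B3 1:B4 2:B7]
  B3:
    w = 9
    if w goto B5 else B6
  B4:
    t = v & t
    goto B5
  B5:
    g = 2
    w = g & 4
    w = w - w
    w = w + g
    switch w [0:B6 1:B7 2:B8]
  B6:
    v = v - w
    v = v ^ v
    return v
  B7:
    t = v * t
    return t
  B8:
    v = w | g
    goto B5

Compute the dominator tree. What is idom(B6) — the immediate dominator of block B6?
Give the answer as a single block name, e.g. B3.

idom tree: B1←B0 B2←B0 B3←B2 B4←B0 B5←B0 B6←B0 B7←B0 B8←B5
Dom at joins:
  B4: preds {B1,B2}: {B0,B1} ∩ {B0,B2} = {B0}; idom=B0
  B5: preds {B0,B3,B4,B8}: {B0} ∩ {B0,B2,B3} ∩ {B0,B4} ∩ {B0,B5,B8} = {B0}; idom=B0
  B6: preds {B3,B5}: {B0,B2,B3} ∩ {B0,B5} = {B0}; idom=B0
  B7: preds {B2,B5}: {B0,B2} ∩ {B0,B5} = {B0}; idom=B0

idom(B6) = B0

Answer: B0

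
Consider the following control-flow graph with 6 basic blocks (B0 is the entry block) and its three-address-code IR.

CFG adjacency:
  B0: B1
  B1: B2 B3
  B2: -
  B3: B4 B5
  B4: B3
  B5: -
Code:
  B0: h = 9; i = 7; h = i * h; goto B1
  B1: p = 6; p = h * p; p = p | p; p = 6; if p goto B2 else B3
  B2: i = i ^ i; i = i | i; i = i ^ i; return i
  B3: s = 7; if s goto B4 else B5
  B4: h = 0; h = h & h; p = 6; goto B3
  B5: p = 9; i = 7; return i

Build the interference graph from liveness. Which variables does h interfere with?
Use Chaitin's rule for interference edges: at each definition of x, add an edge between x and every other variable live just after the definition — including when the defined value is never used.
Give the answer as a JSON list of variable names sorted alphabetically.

Per-block:
  B0 def {h,i} use ∅
  B1 def {p} use {h}
  B2 def {i} use {i}
  B3 def {s} use ∅
  B4 def {h,p} use ∅
  B5 def {i,p} use ∅

Live sets:
  B0: in=∅ out={h,i}
  B1: in={h,i} out={i}
  B2: in={i} out=∅
  B3: in=∅ out=∅
  B4: in=∅ out=∅
  B5: in=∅ out=∅

Interference:
  h: {i,p}
  i: {h,p}
  p: {h,i}
  s: ∅

N(h) = ["i", "p"]

Answer: ["i", "p"]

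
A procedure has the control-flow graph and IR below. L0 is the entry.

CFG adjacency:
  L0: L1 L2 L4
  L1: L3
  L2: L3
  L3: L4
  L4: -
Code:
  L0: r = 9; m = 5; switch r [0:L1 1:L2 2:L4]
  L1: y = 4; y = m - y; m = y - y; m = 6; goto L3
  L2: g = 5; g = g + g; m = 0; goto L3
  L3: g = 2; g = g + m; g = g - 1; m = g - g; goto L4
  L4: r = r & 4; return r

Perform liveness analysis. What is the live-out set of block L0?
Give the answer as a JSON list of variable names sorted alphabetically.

def/use:
  L0 def {m,r} use ∅
  L1 def {m,y} use {m}
  L2 def {g,m} use ∅
  L3 def {g,m} use {m}
  L4 def {r} use {r}

Backward fixpoint:
  L0: in=∅ out={m,r}
  L1: in={m,r} out={m,r}
  L2: in={r} out={m,r}
  L3: in={m,r} out={r}
  L4: in={r} out=∅

live-out(L0) = ["m", "r"]

Answer: ["m", "r"]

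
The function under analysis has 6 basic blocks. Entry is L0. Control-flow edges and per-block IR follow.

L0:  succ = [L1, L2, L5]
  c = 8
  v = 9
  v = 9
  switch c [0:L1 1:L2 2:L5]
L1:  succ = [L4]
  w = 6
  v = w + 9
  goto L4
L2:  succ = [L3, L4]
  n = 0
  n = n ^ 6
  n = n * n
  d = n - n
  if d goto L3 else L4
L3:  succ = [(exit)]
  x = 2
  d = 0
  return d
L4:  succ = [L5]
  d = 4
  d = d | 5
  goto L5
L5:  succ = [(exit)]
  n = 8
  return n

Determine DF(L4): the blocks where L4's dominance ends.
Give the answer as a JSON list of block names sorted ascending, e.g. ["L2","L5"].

idom tree: L1←L0 L2←L0 L3←L2 L4←L0 L5←L0
Dom at joins:
  L4: preds {L1,L2}: {L0,L1} ∩ {L0,L2} = {L0}; idom=L0
  L5: preds {L0,L4}: {L0} ∩ {L0,L4} = {L0}; idom=L0

Frontier:
  join L4 pred L1: L1 stop@L0
  join L4 pred L2: L2 stop@L0
  join L5 pred L0: · stop@L0
  join L5 pred L4: L4 stop@L0
  DF(L0)=∅
  DF(L1)={L4}
  DF(L2)={L4}
  DF(L3)=∅
  DF(L4)={L5}
  DF(L5)=∅

DF(L4) = ["L5"]

Answer: ["L5"]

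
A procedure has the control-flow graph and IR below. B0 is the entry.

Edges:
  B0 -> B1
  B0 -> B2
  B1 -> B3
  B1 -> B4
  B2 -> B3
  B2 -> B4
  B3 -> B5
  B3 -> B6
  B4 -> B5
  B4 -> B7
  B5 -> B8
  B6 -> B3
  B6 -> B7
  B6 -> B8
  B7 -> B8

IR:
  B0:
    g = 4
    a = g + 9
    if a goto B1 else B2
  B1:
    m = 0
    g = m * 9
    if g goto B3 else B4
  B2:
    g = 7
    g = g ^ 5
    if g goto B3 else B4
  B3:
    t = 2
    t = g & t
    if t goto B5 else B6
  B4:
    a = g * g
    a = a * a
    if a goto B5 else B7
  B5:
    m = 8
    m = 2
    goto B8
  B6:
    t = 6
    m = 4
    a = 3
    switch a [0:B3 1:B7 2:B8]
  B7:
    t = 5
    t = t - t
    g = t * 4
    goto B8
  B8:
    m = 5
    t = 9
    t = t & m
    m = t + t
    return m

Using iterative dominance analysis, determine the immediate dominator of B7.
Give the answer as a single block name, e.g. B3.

idom tree: B1←B0 B2←B0 B3←B0 B4←B0 B5←B0 B6←B3 B7←B0 B8←B0
Dom at joins:
  B3: preds {B1,B2,B6}: {B0,B1} ∩ {B0,B2} ∩ {B0,B3,B6} = {B0}; idom=B0
  B4: preds {B1,B2}: {B0,B1} ∩ {B0,B2} = {B0}; idom=B0
  B5: preds {B3,B4}: {B0,B3} ∩ {B0,B4} = {B0}; idom=B0
  B7: preds {B4,B6}: {B0,B4} ∩ {B0,B3,B6} = {B0}; idom=B0
  B8: preds {B5,B6,B7}: {B0,B5} ∩ {B0,B3,B6} ∩ {B0,B7} = {B0}; idom=B0

idom(B7) = B0

Answer: B0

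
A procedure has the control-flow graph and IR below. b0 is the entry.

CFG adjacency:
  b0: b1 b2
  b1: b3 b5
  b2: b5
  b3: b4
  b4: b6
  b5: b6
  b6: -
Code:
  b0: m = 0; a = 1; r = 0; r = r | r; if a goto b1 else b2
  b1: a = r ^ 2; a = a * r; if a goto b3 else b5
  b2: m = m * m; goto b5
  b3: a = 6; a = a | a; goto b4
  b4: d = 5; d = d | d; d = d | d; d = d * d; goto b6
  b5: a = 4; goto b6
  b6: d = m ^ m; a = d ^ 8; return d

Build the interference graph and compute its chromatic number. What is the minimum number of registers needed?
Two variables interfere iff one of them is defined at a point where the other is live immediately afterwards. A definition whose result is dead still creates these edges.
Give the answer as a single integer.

Block summaries:
  b0: {a,m,r} / ∅
  b1: {a} / {r}
  b2: {m} / {m}
  b3: {a} / ∅
  b4: {d} / ∅
  b5: {a} / ∅
  b6: {a,d} / {m}

Live sets:
  b0 li=∅ lo={m,r}
  b1 li={m,r} lo={m}
  b2 li={m} lo={m}
  b3 li={m} lo={m}
  b4 li={m} lo={m}
  b5 li={m} lo={m}
  b6 li={m} lo=∅

Interference:
  a — {d,m,r}
  d — {a,m}
  m — {a,d,r}
  r — {a,m}

Registers:
  clique {a,d,m} ⇒ need ≥ 3
  3-colouring: R0={a}  R1={m}  R2={d,r}
  χ = 3

Answer: 3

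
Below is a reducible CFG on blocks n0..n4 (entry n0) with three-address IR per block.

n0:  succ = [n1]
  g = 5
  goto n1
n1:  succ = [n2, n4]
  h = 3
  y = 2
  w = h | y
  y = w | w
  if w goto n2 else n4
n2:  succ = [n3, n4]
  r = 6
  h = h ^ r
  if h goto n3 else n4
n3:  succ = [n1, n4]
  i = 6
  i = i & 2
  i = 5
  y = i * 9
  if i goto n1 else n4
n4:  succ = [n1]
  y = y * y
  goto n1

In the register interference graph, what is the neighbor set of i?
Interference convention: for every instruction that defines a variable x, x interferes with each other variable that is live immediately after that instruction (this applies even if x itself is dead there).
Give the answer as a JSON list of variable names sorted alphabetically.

Block summaries:
  n0 def {g} use ∅
  n1 def {h,w,y} use ∅
  n2 def {h,r} use {h}
  n3 def {i,y} use ∅
  n4 def {y} use {y}

Live sets:
  n0 li=∅ lo=∅
  n1 li=∅ lo={h,y}
  n2 li={h,y} lo={y}
  n3 li=∅ lo={y}
  n4 li={y} lo=∅

Interference:
  g↔∅
  h↔{r,w,y}
  i↔{y}
  r↔{h,y}
  w↔{h,y}
  y↔{h,i,r,w}

N(i) = ["y"]

Answer: ["y"]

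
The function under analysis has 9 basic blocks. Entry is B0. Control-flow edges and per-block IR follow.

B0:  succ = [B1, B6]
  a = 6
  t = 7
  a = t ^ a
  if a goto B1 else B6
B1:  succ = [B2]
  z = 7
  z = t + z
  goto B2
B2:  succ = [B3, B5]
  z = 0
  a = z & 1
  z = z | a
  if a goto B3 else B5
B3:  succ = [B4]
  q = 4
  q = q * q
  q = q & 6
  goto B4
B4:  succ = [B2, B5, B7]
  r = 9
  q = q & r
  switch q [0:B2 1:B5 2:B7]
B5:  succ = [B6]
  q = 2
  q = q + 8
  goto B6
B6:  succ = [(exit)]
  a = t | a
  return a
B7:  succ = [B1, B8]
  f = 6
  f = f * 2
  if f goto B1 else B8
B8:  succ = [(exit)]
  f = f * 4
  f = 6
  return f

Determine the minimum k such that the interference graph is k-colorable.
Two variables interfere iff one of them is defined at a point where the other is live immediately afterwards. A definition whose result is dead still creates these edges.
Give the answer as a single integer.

Block summaries:
  B0 def {a,t} use ∅
  B1 def {z} use {t}
  B2 def {a,z} use ∅
  B3 def {q} use ∅
  B4 def {q,r} use {q}
  B5 def {q} use ∅
  B6 def {a} use {a,t}
  B7 def {f} use ∅
  B8 def {f} use {f}

Live sets:
  B0 li=∅ lo={a,t}
  B1 li={t} lo={t}
  B2 li={t} lo={a,t}
  B3 li={a,t} lo={a,q,t}
  B4 li={a,q,t} lo={a,t}
  B5 li={a,t} lo={a,t}
  B6 li={a,t} lo=∅
  B7 li={t} lo={f,t}
  B8 li={f} lo=∅

Interference:
  a↔{q,r,t,z}
  f↔{t}
  q↔{a,r,t}
  r↔{a,q,t}
  t↔{a,f,q,r,z}
  z↔{a,t}

Registers:
  clique {a,q,r,t} ⇒ need ≥ 4
  4-colouring: r0={t}  r1={a,f}  r2={q,z}  r3={r}
  χ = 4

Answer: 4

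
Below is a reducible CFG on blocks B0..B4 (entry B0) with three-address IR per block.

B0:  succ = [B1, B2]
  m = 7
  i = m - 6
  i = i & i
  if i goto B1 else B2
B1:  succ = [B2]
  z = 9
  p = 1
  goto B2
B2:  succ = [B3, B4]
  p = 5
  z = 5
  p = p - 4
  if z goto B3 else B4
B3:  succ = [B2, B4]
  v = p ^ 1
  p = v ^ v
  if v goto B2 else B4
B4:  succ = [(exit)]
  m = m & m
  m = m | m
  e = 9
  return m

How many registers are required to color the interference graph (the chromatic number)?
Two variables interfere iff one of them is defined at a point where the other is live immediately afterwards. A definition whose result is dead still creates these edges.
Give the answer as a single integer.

Answer: 3

Working:
Per-block:
  B0 def {i,m} use ∅
  B1 def {p,z} use ∅
  B2 def {p,z} use ∅
  B3 def {p,v} use {p}
  B4 def {e,m} use {m}

Liveness:
  B0 li=∅ lo={m}
  B1 li={m} lo={m}
  B2 li={m} lo={m,p}
  B3 li={m,p} lo={m}
  B4 li={m} lo=∅

Conflict graph:
  e — {m}
  i — {m}
  m — {e,i,p,v,z}
  p — {m,v,z}
  v — {m,p}
  z — {m,p}

Colouring:
  lower bound: {m,p,v} mutually conflict ⇒ χ ≥ 3
  3-colouring: c0={m}  c1={e,i,p}  c2={v,z}
  χ = 3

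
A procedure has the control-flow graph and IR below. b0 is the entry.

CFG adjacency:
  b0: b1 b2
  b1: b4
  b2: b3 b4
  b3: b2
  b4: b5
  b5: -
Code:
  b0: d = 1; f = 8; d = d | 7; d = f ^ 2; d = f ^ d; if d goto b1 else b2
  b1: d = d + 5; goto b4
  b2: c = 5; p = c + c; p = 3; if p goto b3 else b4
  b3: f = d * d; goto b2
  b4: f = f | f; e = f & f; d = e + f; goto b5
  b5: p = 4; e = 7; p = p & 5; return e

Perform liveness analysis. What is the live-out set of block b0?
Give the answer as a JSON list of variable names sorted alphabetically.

Answer: ["d", "f"]

Analysis:
Per-block:
  b0: def={d,f} ue=∅
  b1: def={d} ue={d}
  b2: def={c,p} ue=∅
  b3: def={f} ue={d}
  b4: def={d,e,f} ue={f}
  b5: def={e,p} ue=∅

Live sets:
  b0: in=∅ out={d,f}
  b1: in={d,f} out={f}
  b2: in={d,f} out={d,f}
  b3: in={d} out={d,f}
  b4: in={f} out=∅
  b5: in=∅ out=∅

live-out(b0) = ["d", "f"]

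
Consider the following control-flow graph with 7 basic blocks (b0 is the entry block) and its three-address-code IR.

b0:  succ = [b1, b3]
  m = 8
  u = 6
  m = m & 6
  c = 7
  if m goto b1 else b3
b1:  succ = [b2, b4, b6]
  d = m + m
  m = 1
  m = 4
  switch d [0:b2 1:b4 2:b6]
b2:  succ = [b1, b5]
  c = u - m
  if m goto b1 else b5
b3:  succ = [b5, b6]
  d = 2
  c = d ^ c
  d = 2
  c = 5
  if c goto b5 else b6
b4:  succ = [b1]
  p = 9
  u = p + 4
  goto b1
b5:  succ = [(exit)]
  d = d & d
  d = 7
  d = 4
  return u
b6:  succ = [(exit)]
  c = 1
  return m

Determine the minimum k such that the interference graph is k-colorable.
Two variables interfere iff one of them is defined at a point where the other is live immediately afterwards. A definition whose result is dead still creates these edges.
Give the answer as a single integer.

Answer: 4

Working:
def/use:
  b0: def={c,m,u} ue=∅
  b1: def={d,m} ue={m}
  b2: def={c} ue={m,u}
  b3: def={c,d} ue={c}
  b4: def={p,u} ue=∅
  b5: def={d} ue={d,u}
  b6: def={c} ue={m}

Liveness:
  b0: in=∅ out={c,m,u}
  b1: in={m,u} out={d,m,u}
  b2: in={d,m,u} out={d,m,u}
  b3: in={c,m,u} out={d,m,u}
  b4: in={m} out={m,u}
  b5: in={d,u} out=∅
  b6: in={m} out=∅

Interference:
  c: {d,m,u}
  d: {c,m,u}
  m: {c,d,p,u}
  p: {m}
  u: {c,d,m}

Chromatic number:
  lower bound: {c,d,m,u} mutually conflict ⇒ χ ≥ 4
  assign c→r1 d→r2 m→r0 p→r1 u→r3 — no edge inside a register ⇒ χ ≤ 4
  χ = 4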